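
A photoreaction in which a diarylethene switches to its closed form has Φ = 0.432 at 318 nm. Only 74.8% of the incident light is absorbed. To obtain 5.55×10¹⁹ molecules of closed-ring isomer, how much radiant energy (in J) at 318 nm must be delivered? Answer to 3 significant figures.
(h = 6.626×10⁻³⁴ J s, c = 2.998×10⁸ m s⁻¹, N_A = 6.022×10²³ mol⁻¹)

Product: 5.55×10¹⁹ / 6.022×10²³ = 9.216×10⁻⁵ mol.
Photons that must be absorbed: 9.216×10⁻⁵ / 0.432 = 2.133×10⁻⁴ mol.
Incident photons needed: 2.133×10⁻⁴ / 0.748 = 2.852×10⁻⁴ mol.
Photon energy: hc/λ = 6.247×10⁻¹⁹ J; per mole, 3.762×10⁵ J mol⁻¹.
Energy required: 2.852×10⁻⁴ × 3.762×10⁵ = 107 J.

107 J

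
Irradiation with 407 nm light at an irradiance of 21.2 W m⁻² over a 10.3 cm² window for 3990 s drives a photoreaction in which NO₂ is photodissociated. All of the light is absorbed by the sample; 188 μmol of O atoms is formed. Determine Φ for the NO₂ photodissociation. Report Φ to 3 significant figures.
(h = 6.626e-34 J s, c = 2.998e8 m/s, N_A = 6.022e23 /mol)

Φ = 0.634

Product: 188 μmol = 1.88e-4 mol.
Photon energy at 407 nm: hc/λ = (6.626e-34)(2.998e8)/(407e-9) = 4.881e-19 J.
Energy delivered: (21.2 W m⁻²)(10.3e-4 m²)(3990 s) = 87.13 J.
Photons incident: 87.13 / 4.881e-19 = 1.785e20, i.e. 1.785e20/6.022e23 = 2.964e-4 mol.
Φ = 1.88e-4 mol / 2.964e-4 mol photons = 0.634.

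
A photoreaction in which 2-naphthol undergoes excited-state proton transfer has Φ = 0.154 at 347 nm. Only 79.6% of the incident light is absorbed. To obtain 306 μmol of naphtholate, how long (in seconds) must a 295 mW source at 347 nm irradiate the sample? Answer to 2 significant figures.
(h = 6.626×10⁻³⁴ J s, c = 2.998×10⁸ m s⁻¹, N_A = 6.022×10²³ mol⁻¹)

Product: 306 μmol = 3.06×10⁻⁴ mol.
Photons that must be absorbed: 3.06×10⁻⁴ / 0.154 = 0.001987 mol.
Incident photons needed: 0.001987 / 0.796 = 0.002496 mol.
Photon energy: hc/λ = 5.725×10⁻¹⁹ J; per mole, 3.448×10⁵ J mol⁻¹.
Energy required: 0.002496 × 3.448×10⁵ = 860.6 J.
Time: 860.6 J / 0.295 W = 2900 s.

t ≈ 2900 s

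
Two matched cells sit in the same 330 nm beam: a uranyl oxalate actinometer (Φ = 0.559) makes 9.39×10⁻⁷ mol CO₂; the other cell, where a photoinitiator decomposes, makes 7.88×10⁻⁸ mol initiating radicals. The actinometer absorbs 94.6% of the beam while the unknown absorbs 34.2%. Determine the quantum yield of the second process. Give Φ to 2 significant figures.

Photons absorbed by the actinometer: 9.39×10⁻⁷ / 0.559 = 1.680×10⁻⁶ mol.
Incident flux: 1.680×10⁻⁶ / 0.946 = 1.776×10⁻⁶ einstein.
Absorbed by unknown: 0.342 × 1.776×10⁻⁶ = 6.074×10⁻⁷ mol.
Φ(unknown) = 7.88×10⁻⁸ / 6.074×10⁻⁷ = 0.13.

Φ = 0.13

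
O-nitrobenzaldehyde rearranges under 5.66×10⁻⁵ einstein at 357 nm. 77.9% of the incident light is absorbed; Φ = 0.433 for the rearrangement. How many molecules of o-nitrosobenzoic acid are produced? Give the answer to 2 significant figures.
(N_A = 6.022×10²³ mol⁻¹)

Photons absorbed: 0.779 × 5.66×10⁻⁵ = 4.409×10⁻⁵ mol.
Product: Φ × n_abs = 0.433 × 4.409×10⁻⁵ = 1.909×10⁻⁵ mol.
As a count: 1.909×10⁻⁵ × 6.022×10²³ = 1.1×10¹⁹.

1.1×10¹⁹ molecules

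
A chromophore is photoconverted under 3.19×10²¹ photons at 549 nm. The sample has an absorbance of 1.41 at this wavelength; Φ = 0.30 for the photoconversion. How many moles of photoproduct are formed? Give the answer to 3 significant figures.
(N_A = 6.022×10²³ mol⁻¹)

0.00153 mol

Moles of photons: 3.19×10²¹ / 6.022×10²³ = 0.005297 mol.
Fraction absorbed: 1 − 10^(−1.41) = 0.9611.
Photons absorbed: 0.9611 × 0.005297 = 0.005091 mol.
Product: Φ × n_abs = 0.30 × 0.005091 = 0.001527 mol.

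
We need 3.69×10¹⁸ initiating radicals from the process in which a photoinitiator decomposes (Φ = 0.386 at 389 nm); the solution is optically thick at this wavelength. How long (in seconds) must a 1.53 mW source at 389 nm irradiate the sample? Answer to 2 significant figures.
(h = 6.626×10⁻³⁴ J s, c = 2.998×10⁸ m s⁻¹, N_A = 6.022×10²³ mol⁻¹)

t ≈ 3200 s

Product: 3.69×10¹⁸ / 6.022×10²³ = 6.128×10⁻⁶ mol.
Photons that must be absorbed: 6.128×10⁻⁶ / 0.386 = 1.588×10⁻⁵ mol.
Photon energy: hc/λ = 5.107×10⁻¹⁹ J; per mole, 3.075×10⁵ J mol⁻¹.
Energy required: 1.588×10⁻⁵ × 3.075×10⁵ = 4.883 J.
Time: 4.883 J / 0.00153 W = 3200 s.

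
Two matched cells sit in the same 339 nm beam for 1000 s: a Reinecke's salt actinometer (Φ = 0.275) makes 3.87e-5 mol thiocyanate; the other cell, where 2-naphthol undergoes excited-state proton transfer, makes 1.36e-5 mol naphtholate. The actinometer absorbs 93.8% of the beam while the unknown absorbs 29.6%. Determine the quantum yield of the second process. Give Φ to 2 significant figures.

Photons absorbed by the actinometer: 3.87e-5 / 0.275 = 1.407e-4 mol.
Incident flux: 1.407e-4 / 0.938 = 1.500e-4 einstein.
Absorbed by unknown: 0.296 × 1.500e-4 = 4.440e-5 mol.
Φ(unknown) = 1.36e-5 / 4.440e-5 = 0.31.

Φ = 0.31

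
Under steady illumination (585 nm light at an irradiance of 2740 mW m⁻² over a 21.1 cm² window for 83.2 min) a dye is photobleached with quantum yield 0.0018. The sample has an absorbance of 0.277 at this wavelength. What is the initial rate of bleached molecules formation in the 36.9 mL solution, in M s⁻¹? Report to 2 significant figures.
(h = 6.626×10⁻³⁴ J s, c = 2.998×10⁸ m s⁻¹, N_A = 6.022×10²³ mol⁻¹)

Photon energy at 585 nm: hc/λ = (6.626×10⁻³⁴)(2.998×10⁸)/(585×10⁻⁹) = 3.396×10⁻¹⁹ J.
Energy delivered: (2740 mW m⁻²)(21.1×10⁻⁴ m²)(4992 s) = 28.86 J.
Photons incident: 28.86 / 3.396×10⁻¹⁹ = 8.498×10¹⁹, i.e. 8.498×10¹⁹/6.022×10²³ = 1.411×10⁻⁴ mol.
Fraction absorbed: 1 − 10^(−0.277) = 0.4716.
Photons absorbed: 0.4716 × 1.411×10⁻⁴ = 6.654×10⁻⁵ mol.
Product formed: 0.0018 × 6.654×10⁻⁵ = 1.198×10⁻⁷ mol.
Rate: 1.198×10⁻⁷ mol / (4992 s × 0.0369 L) = 6.5×10⁻¹⁰ M s⁻¹.

6.5×10⁻¹⁰ M s⁻¹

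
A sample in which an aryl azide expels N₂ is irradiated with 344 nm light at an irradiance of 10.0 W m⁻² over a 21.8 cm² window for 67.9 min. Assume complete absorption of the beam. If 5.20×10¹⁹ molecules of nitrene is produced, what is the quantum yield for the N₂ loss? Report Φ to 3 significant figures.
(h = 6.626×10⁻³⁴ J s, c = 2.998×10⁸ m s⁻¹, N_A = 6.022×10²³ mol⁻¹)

Φ = 0.338

Product: 5.20×10¹⁹ / 6.022×10²³ = 8.635×10⁻⁵ mol.
Photon energy at 344 nm: hc/λ = (6.626×10⁻³⁴)(2.998×10⁸)/(344×10⁻⁹) = 5.775×10⁻¹⁹ J.
Energy delivered: (10.0 W m⁻²)(21.8×10⁻⁴ m²)(4074 s) = 88.81 J.
Photons incident: 88.81 / 5.775×10⁻¹⁹ = 1.538×10²⁰, i.e. 1.538×10²⁰/6.022×10²³ = 2.554×10⁻⁴ mol.
Φ = 8.635×10⁻⁵ mol / 2.554×10⁻⁴ mol photons = 0.338.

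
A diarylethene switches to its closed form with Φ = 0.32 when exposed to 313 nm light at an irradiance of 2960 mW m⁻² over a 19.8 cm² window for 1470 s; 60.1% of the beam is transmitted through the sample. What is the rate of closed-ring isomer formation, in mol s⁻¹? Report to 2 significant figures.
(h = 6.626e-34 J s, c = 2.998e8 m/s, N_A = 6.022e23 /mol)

Photon energy at 313 nm: hc/λ = (6.626e-34)(2.998e8)/(313e-9) = 6.347e-19 J.
Energy delivered: (2960 mW m⁻²)(19.8e-4 m²)(1470 s) = 8.615 J.
Photons incident: 8.615 / 6.347e-19 = 1.357e19, i.e. 1.357e19/6.022e23 = 2.253e-5 mol.
Fraction absorbed: 1 − 60.1/100 = 0.3990.
Photons absorbed: 0.3990 × 2.253e-5 = 8.989e-6 mol.
Product formed: 0.32 × 8.989e-6 = 2.876e-6 mol.
Rate: 2.876e-6 / 1470 s = 2.0e-9 mol s⁻¹.

2.0e-9 mol s⁻¹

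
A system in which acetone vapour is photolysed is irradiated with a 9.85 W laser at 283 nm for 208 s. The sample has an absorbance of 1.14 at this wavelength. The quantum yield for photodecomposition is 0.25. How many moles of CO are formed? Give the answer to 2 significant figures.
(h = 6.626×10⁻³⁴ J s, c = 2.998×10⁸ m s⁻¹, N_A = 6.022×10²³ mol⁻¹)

0.0011 mol

Photon energy at 283 nm: hc/λ = (6.626×10⁻³⁴)(2.998×10⁸)/(283×10⁻⁹) = 7.019×10⁻¹⁹ J.
Energy delivered: (9.85 W)(208 s) = 2049 J.
Photons incident: 2049 / 7.019×10⁻¹⁹ = 2.919×10²¹, i.e. 2.919×10²¹/6.022×10²³ = 0.004847 mol.
Fraction absorbed: 1 − 10^(−1.14) = 0.9276.
Photons absorbed: 0.9276 × 0.004847 = 0.004496 mol.
Product: Φ × n_abs = 0.25 × 0.004496 = 0.001124 mol.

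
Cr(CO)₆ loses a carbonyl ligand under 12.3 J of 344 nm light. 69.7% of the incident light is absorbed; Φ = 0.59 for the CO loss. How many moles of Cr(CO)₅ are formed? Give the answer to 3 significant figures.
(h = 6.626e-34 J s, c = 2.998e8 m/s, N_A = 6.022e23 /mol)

1.45e-5 mol

Photon energy at 344 nm: hc/λ = (6.626e-34)(2.998e8)/(344e-9) = 5.775e-19 J.
Photons incident: 12.3 / 5.775e-19 = 2.130e19, i.e. 2.130e19/6.022e23 = 3.537e-5 mol.
Photons absorbed: 0.697 × 3.537e-5 = 2.465e-5 mol.
Product: Φ × n_abs = 0.59 × 2.465e-5 = 1.454e-5 mol.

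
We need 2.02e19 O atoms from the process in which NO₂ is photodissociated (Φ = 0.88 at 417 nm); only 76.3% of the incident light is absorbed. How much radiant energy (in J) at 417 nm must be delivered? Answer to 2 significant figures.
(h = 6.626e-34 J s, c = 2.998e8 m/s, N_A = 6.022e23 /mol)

Product: 2.02e19 / 6.022e23 = 3.354e-5 mol.
Photons that must be absorbed: 3.354e-5 / 0.88 = 3.811e-5 mol.
Incident photons needed: 3.811e-5 / 0.763 = 4.995e-5 mol.
Photon energy: hc/λ = 4.764e-19 J; per mole, 2.869e5 J mol⁻¹.
Energy required: 4.995e-5 × 2.869e5 = 14 J.

14 J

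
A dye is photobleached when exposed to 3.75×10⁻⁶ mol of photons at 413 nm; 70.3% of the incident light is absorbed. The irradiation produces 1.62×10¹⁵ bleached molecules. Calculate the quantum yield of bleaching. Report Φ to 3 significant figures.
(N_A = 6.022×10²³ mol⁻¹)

Φ = 0.00102

Product: 1.62×10¹⁵ / 6.022×10²³ = 2.690×10⁻⁹ mol.
Photons absorbed: 0.703 × 3.75×10⁻⁶ = 2.636×10⁻⁶ mol.
Φ = 2.690×10⁻⁹ mol / 2.636×10⁻⁶ mol photons = 0.00102.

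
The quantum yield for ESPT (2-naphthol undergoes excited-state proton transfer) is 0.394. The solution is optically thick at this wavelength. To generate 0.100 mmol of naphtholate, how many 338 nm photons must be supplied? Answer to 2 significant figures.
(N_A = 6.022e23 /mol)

1.5e20 photons

Product: 0.100 mmol = 1.00e-4 mol.
Photons that must be absorbed: 1.00e-4 / 0.394 = 2.538e-4 mol.
Photon count: 2.538e-4 × 6.022e23 = 1.5e20.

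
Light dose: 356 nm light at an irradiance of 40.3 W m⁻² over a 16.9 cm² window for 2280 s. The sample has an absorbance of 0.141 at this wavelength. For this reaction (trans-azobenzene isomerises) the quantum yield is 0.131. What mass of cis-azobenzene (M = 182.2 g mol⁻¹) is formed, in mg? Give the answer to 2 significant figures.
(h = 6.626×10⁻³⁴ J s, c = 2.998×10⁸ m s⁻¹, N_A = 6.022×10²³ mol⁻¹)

3.1 mg

Photon energy at 356 nm: hc/λ = (6.626×10⁻³⁴)(2.998×10⁸)/(356×10⁻⁹) = 5.580×10⁻¹⁹ J.
Energy delivered: (40.3 W m⁻²)(16.9×10⁻⁴ m²)(2280 s) = 155.3 J.
Photons incident: 155.3 / 5.580×10⁻¹⁹ = 2.783×10²⁰, i.e. 2.783×10²⁰/6.022×10²³ = 4.621×10⁻⁴ mol.
Fraction absorbed: 1 − 10^(−0.141) = 0.2772.
Photons absorbed: 0.2772 × 4.621×10⁻⁴ = 1.281×10⁻⁴ mol.
Product: Φ × n_abs = 0.131 × 1.281×10⁻⁴ = 1.678×10⁻⁵ mol.
Mass: 1.678×10⁻⁵ × 182.2 = 0.003057 g = 3.1 mg.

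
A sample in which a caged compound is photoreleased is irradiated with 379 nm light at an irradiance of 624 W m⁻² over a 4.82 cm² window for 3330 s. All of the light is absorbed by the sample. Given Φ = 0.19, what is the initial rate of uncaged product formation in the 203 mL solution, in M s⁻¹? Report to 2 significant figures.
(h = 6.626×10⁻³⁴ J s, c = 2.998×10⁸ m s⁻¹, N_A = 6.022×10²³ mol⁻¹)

Photon energy at 379 nm: hc/λ = (6.626×10⁻³⁴)(2.998×10⁸)/(379×10⁻⁹) = 5.241×10⁻¹⁹ J.
Energy delivered: (624 W m⁻²)(4.82×10⁻⁴ m²)(3330 s) = 1002 J.
Photons incident: 1002 / 5.241×10⁻¹⁹ = 1.912×10²¹, i.e. 1.912×10²¹/6.022×10²³ = 0.003175 mol.
Product formed: 0.19 × 0.003175 = 6.032×10⁻⁴ mol.
Rate: 6.032×10⁻⁴ mol / (3330 s × 0.203 L) = 8.9×10⁻⁷ M s⁻¹.

8.9×10⁻⁷ M s⁻¹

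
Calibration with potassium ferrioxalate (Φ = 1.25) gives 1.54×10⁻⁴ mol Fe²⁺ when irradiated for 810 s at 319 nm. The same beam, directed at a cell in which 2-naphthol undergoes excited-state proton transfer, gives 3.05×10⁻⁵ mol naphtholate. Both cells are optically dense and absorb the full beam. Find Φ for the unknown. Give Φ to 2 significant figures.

Photons absorbed by the actinometer: 1.54×10⁻⁴ / 1.25 = 1.232×10⁻⁴ mol.
Φ(unknown) = 3.05×10⁻⁵ / 1.232×10⁻⁴ = 0.25.

Φ = 0.25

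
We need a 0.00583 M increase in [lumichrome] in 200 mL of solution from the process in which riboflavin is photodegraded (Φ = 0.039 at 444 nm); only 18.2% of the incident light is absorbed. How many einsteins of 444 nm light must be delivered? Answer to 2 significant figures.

0.16 einstein

Product: (0.00583 M)(0.2 L) = 0.001166 mol.
Photons that must be absorbed: 0.001166 / 0.039 = 0.02990 mol.
Incident photons needed: 0.02990 / 0.182 = 0.1643 mol.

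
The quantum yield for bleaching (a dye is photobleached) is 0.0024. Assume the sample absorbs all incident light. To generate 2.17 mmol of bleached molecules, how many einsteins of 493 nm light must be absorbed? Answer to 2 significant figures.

Product: 2.17 mmol = 0.00217 mol.
Photons that must be absorbed: 0.00217 / 0.0024 = 0.9042 mol.

0.90 einstein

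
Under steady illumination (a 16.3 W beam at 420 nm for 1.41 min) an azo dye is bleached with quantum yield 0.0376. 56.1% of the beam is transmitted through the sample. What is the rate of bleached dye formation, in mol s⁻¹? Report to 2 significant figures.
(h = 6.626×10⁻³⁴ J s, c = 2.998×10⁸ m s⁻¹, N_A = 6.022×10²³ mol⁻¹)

9.4×10⁻⁷ mol s⁻¹

Photon energy at 420 nm: hc/λ = (6.626×10⁻³⁴)(2.998×10⁸)/(420×10⁻⁹) = 4.730×10⁻¹⁹ J.
Energy delivered: (16.3 W)(84.6 s) = 1379 J.
Photons incident: 1379 / 4.730×10⁻¹⁹ = 2.915×10²¹, i.e. 2.915×10²¹/6.022×10²³ = 0.004841 mol.
Fraction absorbed: 1 − 56.1/100 = 0.4390.
Photons absorbed: 0.4390 × 0.004841 = 0.002125 mol.
Product formed: 0.0376 × 0.002125 = 7.990×10⁻⁵ mol.
Rate: 7.990×10⁻⁵ / 84.6 s = 9.4×10⁻⁷ mol s⁻¹.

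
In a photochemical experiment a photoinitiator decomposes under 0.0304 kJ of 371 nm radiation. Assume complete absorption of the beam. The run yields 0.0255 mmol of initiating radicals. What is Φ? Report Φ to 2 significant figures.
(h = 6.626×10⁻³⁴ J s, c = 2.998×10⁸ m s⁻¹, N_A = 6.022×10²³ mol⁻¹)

Φ = 0.27

Product: 0.0255 mmol = 2.55×10⁻⁵ mol.
Photon energy at 371 nm: hc/λ = (6.626×10⁻³⁴)(2.998×10⁸)/(371×10⁻⁹) = 5.354×10⁻¹⁹ J.
Incident energy: 0.0304 kJ = 30.4 J.
Photons incident: 30.4 / 5.354×10⁻¹⁹ = 5.678×10¹⁹, i.e. 5.678×10¹⁹/6.022×10²³ = 9.429×10⁻⁵ mol.
Φ = 2.55×10⁻⁵ mol / 9.429×10⁻⁵ mol photons = 0.27.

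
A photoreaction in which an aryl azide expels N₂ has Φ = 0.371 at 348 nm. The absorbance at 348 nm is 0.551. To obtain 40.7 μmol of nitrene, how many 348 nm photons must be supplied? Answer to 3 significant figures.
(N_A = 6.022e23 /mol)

Product: 40.7 μmol = 4.07e-5 mol.
Photons that must be absorbed: 4.07e-5 / 0.371 = 1.097e-4 mol.
Fraction absorbed: 1 − 10^(−0.551) = 0.7188.
Incident photons needed: 1.097e-4 / 0.7188 = 1.526e-4 mol.
Photon count: 1.526e-4 × 6.022e23 = 9.19e19.

9.19e19 photons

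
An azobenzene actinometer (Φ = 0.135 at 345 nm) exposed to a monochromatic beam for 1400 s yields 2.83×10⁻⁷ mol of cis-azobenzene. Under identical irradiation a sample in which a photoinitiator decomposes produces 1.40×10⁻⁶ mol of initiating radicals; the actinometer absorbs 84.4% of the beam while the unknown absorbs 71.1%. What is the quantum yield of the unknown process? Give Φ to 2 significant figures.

Photons absorbed by the actinometer: 2.83×10⁻⁷ / 0.135 = 2.096×10⁻⁶ mol.
Incident flux: 2.096×10⁻⁶ / 0.844 = 2.483×10⁻⁶ einstein.
Absorbed by unknown: 0.711 × 2.483×10⁻⁶ = 1.765×10⁻⁶ mol.
Φ(unknown) = 1.40×10⁻⁶ / 1.765×10⁻⁶ = 0.79.

Φ = 0.79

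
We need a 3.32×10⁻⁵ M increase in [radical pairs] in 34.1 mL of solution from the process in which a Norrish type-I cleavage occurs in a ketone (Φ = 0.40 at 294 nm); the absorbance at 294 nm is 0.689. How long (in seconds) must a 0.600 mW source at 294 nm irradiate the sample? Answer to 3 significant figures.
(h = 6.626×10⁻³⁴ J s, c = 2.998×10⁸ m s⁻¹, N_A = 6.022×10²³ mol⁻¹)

Product: (3.32×10⁻⁵ M)(0.0341 L) = 1.132×10⁻⁶ mol.
Photons that must be absorbed: 1.132×10⁻⁶ / 0.40 = 2.830×10⁻⁶ mol.
Fraction absorbed: 1 − 10^(−0.689) = 0.7954.
Incident photons needed: 2.830×10⁻⁶ / 0.7954 = 3.558×10⁻⁶ mol.
Photon energy: hc/λ = 6.757×10⁻¹⁹ J; per mole, 4.069×10⁵ J mol⁻¹.
Energy required: 3.558×10⁻⁶ × 4.069×10⁵ = 1.448 J.
Time: 1.448 J / 0.0006 W = 2410 s.

t ≈ 2410 s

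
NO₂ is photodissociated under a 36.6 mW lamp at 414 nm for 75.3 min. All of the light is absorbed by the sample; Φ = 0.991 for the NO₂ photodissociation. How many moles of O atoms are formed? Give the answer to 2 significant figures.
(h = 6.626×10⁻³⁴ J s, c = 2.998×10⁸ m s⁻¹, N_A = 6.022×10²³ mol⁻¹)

Photon energy at 414 nm: hc/λ = (6.626×10⁻³⁴)(2.998×10⁸)/(414×10⁻⁹) = 4.798×10⁻¹⁹ J.
Energy delivered: (36.6 mW)(4518 s) = 165.4 J.
Photons incident: 165.4 / 4.798×10⁻¹⁹ = 3.447×10²⁰, i.e. 3.447×10²⁰/6.022×10²³ = 5.724×10⁻⁴ mol.
Product: Φ × n_abs = 0.991 × 5.724×10⁻⁴ = 5.672×10⁻⁴ mol.

5.7×10⁻⁴ mol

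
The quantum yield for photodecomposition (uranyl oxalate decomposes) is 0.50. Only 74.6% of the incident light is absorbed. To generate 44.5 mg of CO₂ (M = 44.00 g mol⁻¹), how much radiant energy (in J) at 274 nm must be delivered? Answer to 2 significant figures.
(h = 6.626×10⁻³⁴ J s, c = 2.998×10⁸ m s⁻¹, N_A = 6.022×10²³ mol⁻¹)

1200 J

Product: 44.5 mg / 44.00 g mol⁻¹ = 0.001011 mol.
Photons that must be absorbed: 0.001011 / 0.50 = 0.002022 mol.
Incident photons needed: 0.002022 / 0.746 = 0.002710 mol.
Photon energy: hc/λ = 7.250×10⁻¹⁹ J; per mole, 4.366×10⁵ J mol⁻¹.
Energy required: 0.002710 × 4.366×10⁵ = 1200 J.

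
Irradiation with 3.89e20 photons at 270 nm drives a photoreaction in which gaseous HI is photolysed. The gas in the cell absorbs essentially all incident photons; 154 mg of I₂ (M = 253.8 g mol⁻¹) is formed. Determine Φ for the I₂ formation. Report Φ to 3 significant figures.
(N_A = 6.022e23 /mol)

Φ = 0.939

Product: 154 mg / 253.8 g mol⁻¹ = 6.068e-4 mol.
Moles of photons: 3.89e20 / 6.022e23 = 6.460e-4 mol.
Φ = 6.068e-4 mol / 6.460e-4 mol photons = 0.939.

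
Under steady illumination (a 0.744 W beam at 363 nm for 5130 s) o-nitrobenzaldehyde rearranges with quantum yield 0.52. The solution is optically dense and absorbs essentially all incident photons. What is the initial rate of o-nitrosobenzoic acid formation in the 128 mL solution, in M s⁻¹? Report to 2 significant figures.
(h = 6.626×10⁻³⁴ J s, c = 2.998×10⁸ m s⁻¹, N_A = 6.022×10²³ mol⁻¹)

Photon energy at 363 nm: hc/λ = (6.626×10⁻³⁴)(2.998×10⁸)/(363×10⁻⁹) = 5.472×10⁻¹⁹ J.
Energy delivered: (0.744 W)(5130 s) = 3817 J.
Photons incident: 3817 / 5.472×10⁻¹⁹ = 6.976×10²¹, i.e. 6.976×10²¹/6.022×10²³ = 0.01158 mol.
Product formed: 0.52 × 0.01158 = 0.006022 mol.
Rate: 0.006022 mol / (5130 s × 0.128 L) = 9.2×10⁻⁶ M s⁻¹.

9.2×10⁻⁶ M s⁻¹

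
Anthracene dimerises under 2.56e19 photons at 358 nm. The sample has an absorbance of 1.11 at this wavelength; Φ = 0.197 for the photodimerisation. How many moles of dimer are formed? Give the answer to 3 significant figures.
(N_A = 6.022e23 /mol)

Moles of photons: 2.56e19 / 6.022e23 = 4.251e-5 mol.
Fraction absorbed: 1 − 10^(−1.11) = 0.9224.
Photons absorbed: 0.9224 × 4.251e-5 = 3.921e-5 mol.
Product: Φ × n_abs = 0.197 × 3.921e-5 = 7.724e-6 mol.

7.72e-6 mol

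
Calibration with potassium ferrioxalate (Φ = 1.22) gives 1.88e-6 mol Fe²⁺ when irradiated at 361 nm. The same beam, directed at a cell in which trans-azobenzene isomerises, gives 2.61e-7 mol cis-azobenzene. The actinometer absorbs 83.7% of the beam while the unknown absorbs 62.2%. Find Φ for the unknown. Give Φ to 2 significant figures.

Φ = 0.23

Photons absorbed by the actinometer: 1.88e-6 / 1.22 = 1.541e-6 mol.
Incident flux: 1.541e-6 / 0.837 = 1.841e-6 einstein.
Absorbed by unknown: 0.622 × 1.841e-6 = 1.145e-6 mol.
Φ(unknown) = 2.61e-7 / 1.145e-6 = 0.23.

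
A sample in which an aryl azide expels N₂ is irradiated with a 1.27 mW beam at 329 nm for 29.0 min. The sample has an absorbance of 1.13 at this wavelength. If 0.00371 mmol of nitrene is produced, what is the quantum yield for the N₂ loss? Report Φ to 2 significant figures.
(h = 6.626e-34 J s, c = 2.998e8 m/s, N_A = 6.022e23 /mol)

Φ = 0.66

Product: 0.00371 mmol = 3.71e-6 mol.
Photon energy at 329 nm: hc/λ = (6.626e-34)(2.998e8)/(329e-9) = 6.038e-19 J.
Energy delivered: (1.27 mW)(1740 s) = 2.210 J.
Photons incident: 2.210 / 6.038e-19 = 3.660e18, i.e. 3.660e18/6.022e23 = 6.078e-6 mol.
Fraction absorbed: 1 − 10^(−1.13) = 0.9259.
Photons absorbed: 0.9259 × 6.078e-6 = 5.628e-6 mol.
Φ = 3.71e-6 mol / 5.628e-6 mol photons = 0.66.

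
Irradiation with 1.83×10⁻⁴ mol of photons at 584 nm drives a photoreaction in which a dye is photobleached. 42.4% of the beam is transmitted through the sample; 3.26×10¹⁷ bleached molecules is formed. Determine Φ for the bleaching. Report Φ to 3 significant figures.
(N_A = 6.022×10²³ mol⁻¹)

Φ = 0.00514

Product: 3.26×10¹⁷ / 6.022×10²³ = 5.413×10⁻⁷ mol.
Fraction absorbed: 1 − 42.4/100 = 0.5760.
Photons absorbed: 0.5760 × 1.83×10⁻⁴ = 1.054×10⁻⁴ mol.
Φ = 5.413×10⁻⁷ mol / 1.054×10⁻⁴ mol photons = 0.00514.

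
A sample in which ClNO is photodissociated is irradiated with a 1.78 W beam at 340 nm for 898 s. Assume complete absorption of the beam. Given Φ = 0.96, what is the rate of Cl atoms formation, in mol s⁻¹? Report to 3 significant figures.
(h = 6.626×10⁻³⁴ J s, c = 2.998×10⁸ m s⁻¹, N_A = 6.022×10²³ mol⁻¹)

4.86×10⁻⁶ mol s⁻¹

Photon energy at 340 nm: hc/λ = (6.626×10⁻³⁴)(2.998×10⁸)/(340×10⁻⁹) = 5.843×10⁻¹⁹ J.
Energy delivered: (1.78 W)(898 s) = 1598 J.
Photons incident: 1598 / 5.843×10⁻¹⁹ = 2.735×10²¹, i.e. 2.735×10²¹/6.022×10²³ = 0.004542 mol.
Product formed: 0.96 × 0.004542 = 0.004360 mol.
Rate: 0.004360 / 898 s = 4.86×10⁻⁶ mol s⁻¹.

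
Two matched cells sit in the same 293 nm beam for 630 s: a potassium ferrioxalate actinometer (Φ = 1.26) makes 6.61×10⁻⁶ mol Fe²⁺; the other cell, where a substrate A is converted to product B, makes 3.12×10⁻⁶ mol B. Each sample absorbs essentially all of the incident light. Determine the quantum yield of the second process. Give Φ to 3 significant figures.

Photons absorbed by the actinometer: 6.61×10⁻⁶ / 1.26 = 5.246×10⁻⁶ mol.
Φ(unknown) = 3.12×10⁻⁶ / 5.246×10⁻⁶ = 0.595.

Φ = 0.595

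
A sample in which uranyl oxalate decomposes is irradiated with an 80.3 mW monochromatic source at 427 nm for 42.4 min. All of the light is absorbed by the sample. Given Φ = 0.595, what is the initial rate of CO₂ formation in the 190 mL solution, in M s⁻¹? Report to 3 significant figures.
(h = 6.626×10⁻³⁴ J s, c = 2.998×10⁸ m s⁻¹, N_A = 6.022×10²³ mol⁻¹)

Photon energy at 427 nm: hc/λ = (6.626×10⁻³⁴)(2.998×10⁸)/(427×10⁻⁹) = 4.652×10⁻¹⁹ J.
Energy delivered: (80.3 mW)(2544 s) = 204.3 J.
Photons incident: 204.3 / 4.652×10⁻¹⁹ = 4.392×10²⁰, i.e. 4.392×10²⁰/6.022×10²³ = 7.293×10⁻⁴ mol.
Product formed: 0.595 × 7.293×10⁻⁴ = 4.339×10⁻⁴ mol.
Rate: 4.339×10⁻⁴ mol / (2544 s × 0.19 L) = 8.98×10⁻⁷ M s⁻¹.

8.98×10⁻⁷ M s⁻¹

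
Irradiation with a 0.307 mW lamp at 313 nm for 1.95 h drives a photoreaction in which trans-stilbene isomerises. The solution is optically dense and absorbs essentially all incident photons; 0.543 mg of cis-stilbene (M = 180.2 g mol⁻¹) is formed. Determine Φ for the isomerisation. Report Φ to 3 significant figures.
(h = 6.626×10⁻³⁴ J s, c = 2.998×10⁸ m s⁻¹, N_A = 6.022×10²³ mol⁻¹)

Product: 0.543 mg / 180.2 g mol⁻¹ = 3.013×10⁻⁶ mol.
Photon energy at 313 nm: hc/λ = (6.626×10⁻³⁴)(2.998×10⁸)/(313×10⁻⁹) = 6.347×10⁻¹⁹ J.
Energy delivered: (0.307 mW)(7020 s) = 2.155 J.
Photons incident: 2.155 / 6.347×10⁻¹⁹ = 3.395×10¹⁸, i.e. 3.395×10¹⁸/6.022×10²³ = 5.638×10⁻⁶ mol.
Φ = 3.013×10⁻⁶ mol / 5.638×10⁻⁶ mol photons = 0.534.

Φ = 0.534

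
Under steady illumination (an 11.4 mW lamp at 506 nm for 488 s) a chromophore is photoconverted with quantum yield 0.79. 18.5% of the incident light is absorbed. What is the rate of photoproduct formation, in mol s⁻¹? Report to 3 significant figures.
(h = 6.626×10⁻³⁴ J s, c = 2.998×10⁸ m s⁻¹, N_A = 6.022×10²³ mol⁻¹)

Photon energy at 506 nm: hc/λ = (6.626×10⁻³⁴)(2.998×10⁸)/(506×10⁻⁹) = 3.926×10⁻¹⁹ J.
Energy delivered: (11.4 mW)(488 s) = 5.563 J.
Photons incident: 5.563 / 3.926×10⁻¹⁹ = 1.417×10¹⁹, i.e. 1.417×10¹⁹/6.022×10²³ = 2.353×10⁻⁵ mol.
Photons absorbed: 0.185 × 2.353×10⁻⁵ = 4.353×10⁻⁶ mol.
Product formed: 0.79 × 4.353×10⁻⁶ = 3.439×10⁻⁶ mol.
Rate: 3.439×10⁻⁶ / 488 s = 7.05×10⁻⁹ mol s⁻¹.

7.05×10⁻⁹ mol s⁻¹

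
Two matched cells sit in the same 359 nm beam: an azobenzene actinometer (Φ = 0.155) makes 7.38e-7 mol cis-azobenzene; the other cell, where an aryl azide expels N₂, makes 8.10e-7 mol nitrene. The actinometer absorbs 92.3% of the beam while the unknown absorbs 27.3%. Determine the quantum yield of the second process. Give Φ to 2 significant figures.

Φ = 0.58

Photons absorbed by the actinometer: 7.38e-7 / 0.155 = 4.761e-6 mol.
Incident flux: 4.761e-6 / 0.923 = 5.158e-6 einstein.
Absorbed by unknown: 0.273 × 5.158e-6 = 1.408e-6 mol.
Φ(unknown) = 8.10e-7 / 1.408e-6 = 0.58.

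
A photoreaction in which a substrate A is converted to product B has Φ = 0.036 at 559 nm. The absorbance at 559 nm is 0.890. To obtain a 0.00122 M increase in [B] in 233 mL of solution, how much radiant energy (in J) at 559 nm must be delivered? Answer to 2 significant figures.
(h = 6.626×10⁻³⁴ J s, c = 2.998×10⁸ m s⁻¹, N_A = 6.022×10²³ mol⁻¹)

1900 J

Product: (0.00122 M)(0.233 L) = 2.843×10⁻⁴ mol.
Photons that must be absorbed: 2.843×10⁻⁴ / 0.036 = 0.007897 mol.
Fraction absorbed: 1 − 10^(−0.890) = 0.8712.
Incident photons needed: 0.007897 / 0.8712 = 0.009065 mol.
Photon energy: hc/λ = 3.554×10⁻¹⁹ J; per mole, 2.140×10⁵ J mol⁻¹.
Energy required: 0.009065 × 2.140×10⁵ = 1900 J.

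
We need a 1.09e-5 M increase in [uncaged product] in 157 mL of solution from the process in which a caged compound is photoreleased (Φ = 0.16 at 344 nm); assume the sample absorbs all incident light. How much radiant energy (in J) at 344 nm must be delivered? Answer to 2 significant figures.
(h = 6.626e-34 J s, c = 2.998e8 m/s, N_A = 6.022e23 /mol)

3.7 J

Product: (1.09e-5 M)(0.157 L) = 1.711e-6 mol.
Photons that must be absorbed: 1.711e-6 / 0.16 = 1.069e-5 mol.
Photon energy: hc/λ = 5.775e-19 J; per mole, 3.478e5 J mol⁻¹.
Energy required: 1.069e-5 × 3.478e5 = 3.7 J.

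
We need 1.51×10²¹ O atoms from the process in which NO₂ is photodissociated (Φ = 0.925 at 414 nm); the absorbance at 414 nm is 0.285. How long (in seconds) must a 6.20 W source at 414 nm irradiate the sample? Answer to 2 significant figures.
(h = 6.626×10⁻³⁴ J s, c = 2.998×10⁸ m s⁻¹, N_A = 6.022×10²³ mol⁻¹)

t ≈ 260 s

Product: 1.51×10²¹ / 6.022×10²³ = 0.002507 mol.
Photons that must be absorbed: 0.002507 / 0.925 = 0.002710 mol.
Fraction absorbed: 1 − 10^(−0.285) = 0.4812.
Incident photons needed: 0.002710 / 0.4812 = 0.005632 mol.
Photon energy: hc/λ = 4.798×10⁻¹⁹ J; per mole, 2.889×10⁵ J mol⁻¹.
Energy required: 0.005632 × 2.889×10⁵ = 1627 J.
Time: 1627 J / 6.2 W = 260 s.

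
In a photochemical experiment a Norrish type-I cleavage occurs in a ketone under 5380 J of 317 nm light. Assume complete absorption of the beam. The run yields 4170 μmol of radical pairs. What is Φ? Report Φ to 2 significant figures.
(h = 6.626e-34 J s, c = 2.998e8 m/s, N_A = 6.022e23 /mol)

Φ = 0.29

Product: 4170 μmol = 0.00417 mol.
Photon energy at 317 nm: hc/λ = (6.626e-34)(2.998e8)/(317e-9) = 6.266e-19 J.
Photons incident: 5380 / 6.266e-19 = 8.586e21, i.e. 8.586e21/6.022e23 = 0.01426 mol.
Φ = 0.00417 mol / 0.01426 mol photons = 0.29.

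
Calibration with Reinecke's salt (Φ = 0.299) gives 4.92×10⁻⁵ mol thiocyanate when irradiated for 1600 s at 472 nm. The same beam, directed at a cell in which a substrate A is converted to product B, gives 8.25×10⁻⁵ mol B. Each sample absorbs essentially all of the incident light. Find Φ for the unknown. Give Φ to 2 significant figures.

Φ = 0.50

Photons absorbed by the actinometer: 4.92×10⁻⁵ / 0.299 = 1.645×10⁻⁴ mol.
Φ(unknown) = 8.25×10⁻⁵ / 1.645×10⁻⁴ = 0.50.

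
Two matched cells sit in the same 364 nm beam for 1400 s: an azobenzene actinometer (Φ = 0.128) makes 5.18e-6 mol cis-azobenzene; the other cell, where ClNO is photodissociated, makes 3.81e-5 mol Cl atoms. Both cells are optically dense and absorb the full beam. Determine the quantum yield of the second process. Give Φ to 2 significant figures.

Photons absorbed by the actinometer: 5.18e-6 / 0.128 = 4.047e-5 mol.
Φ(unknown) = 3.81e-5 / 4.047e-5 = 0.94.

Φ = 0.94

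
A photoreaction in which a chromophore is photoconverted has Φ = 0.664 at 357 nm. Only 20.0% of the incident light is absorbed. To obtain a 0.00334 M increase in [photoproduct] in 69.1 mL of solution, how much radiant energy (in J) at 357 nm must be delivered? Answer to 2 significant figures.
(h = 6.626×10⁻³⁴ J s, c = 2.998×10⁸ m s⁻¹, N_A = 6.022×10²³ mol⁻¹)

Product: (0.00334 M)(0.0691 L) = 2.308×10⁻⁴ mol.
Photons that must be absorbed: 2.308×10⁻⁴ / 0.664 = 3.476×10⁻⁴ mol.
Incident photons needed: 3.476×10⁻⁴ / 0.200 = 0.001738 mol.
Photon energy: hc/λ = 5.564×10⁻¹⁹ J; per mole, 3.351×10⁵ J mol⁻¹.
Energy required: 0.001738 × 3.351×10⁵ = 580 J.

580 J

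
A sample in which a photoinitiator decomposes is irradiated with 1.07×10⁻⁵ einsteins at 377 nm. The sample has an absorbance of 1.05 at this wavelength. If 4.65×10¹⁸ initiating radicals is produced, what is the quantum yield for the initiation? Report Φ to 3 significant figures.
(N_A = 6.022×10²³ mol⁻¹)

Φ = 0.792

Product: 4.65×10¹⁸ / 6.022×10²³ = 7.722×10⁻⁶ mol.
Fraction absorbed: 1 − 10^(−1.05) = 0.9109.
Photons absorbed: 0.9109 × 1.07×10⁻⁵ = 9.747×10⁻⁶ mol.
Φ = 7.722×10⁻⁶ mol / 9.747×10⁻⁶ mol photons = 0.792.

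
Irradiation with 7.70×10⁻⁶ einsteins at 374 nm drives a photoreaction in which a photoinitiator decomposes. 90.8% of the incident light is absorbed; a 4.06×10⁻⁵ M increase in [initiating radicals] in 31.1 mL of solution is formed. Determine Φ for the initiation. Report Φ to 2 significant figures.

Φ = 0.18

Product: (4.06×10⁻⁵ M)(0.0311 L) = 1.263×10⁻⁶ mol.
Photons absorbed: 0.908 × 7.70×10⁻⁶ = 6.992×10⁻⁶ mol.
Φ = 1.263×10⁻⁶ mol / 6.992×10⁻⁶ mol photons = 0.18.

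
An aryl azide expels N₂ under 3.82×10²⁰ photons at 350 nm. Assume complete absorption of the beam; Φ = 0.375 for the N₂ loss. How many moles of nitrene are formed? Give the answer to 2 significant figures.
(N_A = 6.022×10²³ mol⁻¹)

2.4×10⁻⁴ mol

Moles of photons: 3.82×10²⁰ / 6.022×10²³ = 6.343×10⁻⁴ mol.
Product: Φ × n_abs = 0.375 × 6.343×10⁻⁴ = 2.379×10⁻⁴ mol.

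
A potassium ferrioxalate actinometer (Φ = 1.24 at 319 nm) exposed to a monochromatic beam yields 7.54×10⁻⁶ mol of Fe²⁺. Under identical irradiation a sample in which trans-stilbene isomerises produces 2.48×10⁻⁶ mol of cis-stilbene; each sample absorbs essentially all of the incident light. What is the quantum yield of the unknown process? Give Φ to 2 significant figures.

Photons absorbed by the actinometer: 7.54×10⁻⁶ / 1.24 = 6.081×10⁻⁶ mol.
Φ(unknown) = 2.48×10⁻⁶ / 6.081×10⁻⁶ = 0.41.

Φ = 0.41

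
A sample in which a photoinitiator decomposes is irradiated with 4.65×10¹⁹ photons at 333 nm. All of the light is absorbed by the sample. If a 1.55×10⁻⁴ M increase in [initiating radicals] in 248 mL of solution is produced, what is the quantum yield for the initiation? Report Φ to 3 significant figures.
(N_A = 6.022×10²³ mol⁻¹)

Φ = 0.498

Product: (1.55×10⁻⁴ M)(0.248 L) = 3.844×10⁻⁵ mol.
Moles of photons: 4.65×10¹⁹ / 6.022×10²³ = 7.722×10⁻⁵ mol.
Φ = 3.844×10⁻⁵ mol / 7.722×10⁻⁵ mol photons = 0.498.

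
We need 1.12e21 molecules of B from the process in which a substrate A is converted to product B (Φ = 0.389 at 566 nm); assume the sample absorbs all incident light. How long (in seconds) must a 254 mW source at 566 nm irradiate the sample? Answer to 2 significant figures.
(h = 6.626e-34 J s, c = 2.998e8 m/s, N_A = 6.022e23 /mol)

Product: 1.12e21 / 6.022e23 = 0.001860 mol.
Photons that must be absorbed: 0.001860 / 0.389 = 0.004781 mol.
Photon energy: hc/λ = 3.510e-19 J; per mole, 2.114e5 J mol⁻¹.
Energy required: 0.004781 × 2.114e5 = 1011 J.
Time: 1011 J / 0.254 W = 4000 s.

t ≈ 4000 s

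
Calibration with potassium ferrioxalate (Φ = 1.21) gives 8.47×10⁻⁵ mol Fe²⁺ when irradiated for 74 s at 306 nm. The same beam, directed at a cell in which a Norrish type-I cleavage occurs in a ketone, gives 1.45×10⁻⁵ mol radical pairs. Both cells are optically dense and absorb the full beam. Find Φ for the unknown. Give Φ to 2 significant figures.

Φ = 0.21

Photons absorbed by the actinometer: 8.47×10⁻⁵ / 1.21 = 7.000×10⁻⁵ mol.
Φ(unknown) = 1.45×10⁻⁵ / 7.000×10⁻⁵ = 0.21.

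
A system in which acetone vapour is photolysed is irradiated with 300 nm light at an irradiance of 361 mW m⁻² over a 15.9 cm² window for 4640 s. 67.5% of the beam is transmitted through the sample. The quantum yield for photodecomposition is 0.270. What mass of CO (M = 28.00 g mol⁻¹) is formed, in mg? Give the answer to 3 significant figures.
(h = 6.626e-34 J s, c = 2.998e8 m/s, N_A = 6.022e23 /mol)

0.0164 mg

Photon energy at 300 nm: hc/λ = (6.626e-34)(2.998e8)/(300e-9) = 6.622e-19 J.
Energy delivered: (361 mW m⁻²)(15.9e-4 m²)(4640 s) = 2.663 J.
Photons incident: 2.663 / 6.622e-19 = 4.021e18, i.e. 4.021e18/6.022e23 = 6.677e-6 mol.
Fraction absorbed: 1 − 67.5/100 = 0.3250.
Photons absorbed: 0.3250 × 6.677e-6 = 2.170e-6 mol.
Product: Φ × n_abs = 0.270 × 2.170e-6 = 5.859e-7 mol.
Mass: 5.859e-7 × 28.00 = 1.641e-5 g = 0.0164 mg.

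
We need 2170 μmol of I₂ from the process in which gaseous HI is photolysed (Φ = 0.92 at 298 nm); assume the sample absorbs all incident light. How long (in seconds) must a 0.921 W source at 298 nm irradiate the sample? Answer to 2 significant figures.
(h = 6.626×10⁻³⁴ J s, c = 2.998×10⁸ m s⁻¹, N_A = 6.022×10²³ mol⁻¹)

t ≈ 1000 s

Product: 2170 μmol = 0.00217 mol.
Photons that must be absorbed: 0.00217 / 0.92 = 0.002359 mol.
Photon energy: hc/λ = 6.666×10⁻¹⁹ J; per mole, 4.014×10⁵ J mol⁻¹.
Energy required: 0.002359 × 4.014×10⁵ = 946.9 J.
Time: 946.9 J / 0.921 W = 1000 s.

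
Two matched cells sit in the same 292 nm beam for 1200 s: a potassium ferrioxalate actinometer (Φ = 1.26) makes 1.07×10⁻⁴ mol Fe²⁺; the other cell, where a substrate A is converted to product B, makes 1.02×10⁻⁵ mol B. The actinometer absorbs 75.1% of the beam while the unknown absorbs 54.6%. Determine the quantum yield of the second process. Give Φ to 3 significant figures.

Φ = 0.165

Photons absorbed by the actinometer: 1.07×10⁻⁴ / 1.26 = 8.492×10⁻⁵ mol.
Incident flux: 8.492×10⁻⁵ / 0.751 = 1.131×10⁻⁴ einstein.
Absorbed by unknown: 0.546 × 1.131×10⁻⁴ = 6.175×10⁻⁵ mol.
Φ(unknown) = 1.02×10⁻⁵ / 6.175×10⁻⁵ = 0.165.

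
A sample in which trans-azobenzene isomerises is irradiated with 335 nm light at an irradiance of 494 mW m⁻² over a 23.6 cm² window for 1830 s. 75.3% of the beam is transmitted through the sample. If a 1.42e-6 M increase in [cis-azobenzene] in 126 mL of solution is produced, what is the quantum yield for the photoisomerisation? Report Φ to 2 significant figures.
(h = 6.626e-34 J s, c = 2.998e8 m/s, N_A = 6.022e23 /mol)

Φ = 0.12

Product: (1.42e-6 M)(0.126 L) = 1.789e-7 mol.
Photon energy at 335 nm: hc/λ = (6.626e-34)(2.998e8)/(335e-9) = 5.930e-19 J.
Energy delivered: (494 mW m⁻²)(23.6e-4 m²)(1830 s) = 2.133 J.
Photons incident: 2.133 / 5.930e-19 = 3.597e18, i.e. 3.597e18/6.022e23 = 5.973e-6 mol.
Fraction absorbed: 1 − 75.3/100 = 0.2470.
Photons absorbed: 0.2470 × 5.973e-6 = 1.475e-6 mol.
Φ = 1.789e-7 mol / 1.475e-6 mol photons = 0.12.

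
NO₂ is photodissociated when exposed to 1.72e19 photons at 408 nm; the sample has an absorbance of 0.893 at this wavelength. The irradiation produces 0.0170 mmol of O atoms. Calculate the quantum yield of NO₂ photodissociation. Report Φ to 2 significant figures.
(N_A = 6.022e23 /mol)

Φ = 0.68

Product: 0.0170 mmol = 1.70e-5 mol.
Moles of photons: 1.72e19 / 6.022e23 = 2.856e-5 mol.
Fraction absorbed: 1 − 10^(−0.893) = 0.8721.
Photons absorbed: 0.8721 × 2.856e-5 = 2.491e-5 mol.
Φ = 1.70e-5 mol / 2.491e-5 mol photons = 0.68.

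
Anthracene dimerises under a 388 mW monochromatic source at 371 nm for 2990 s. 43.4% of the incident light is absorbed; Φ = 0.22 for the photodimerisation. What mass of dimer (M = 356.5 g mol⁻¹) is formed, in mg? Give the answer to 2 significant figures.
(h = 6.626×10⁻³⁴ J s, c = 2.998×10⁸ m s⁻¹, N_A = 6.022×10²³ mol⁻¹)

120 mg

Photon energy at 371 nm: hc/λ = (6.626×10⁻³⁴)(2.998×10⁸)/(371×10⁻⁹) = 5.354×10⁻¹⁹ J.
Energy delivered: (388 mW)(2990 s) = 1160 J.
Photons incident: 1160 / 5.354×10⁻¹⁹ = 2.167×10²¹, i.e. 2.167×10²¹/6.022×10²³ = 0.003598 mol.
Photons absorbed: 0.434 × 0.003598 = 0.001562 mol.
Product: Φ × n_abs = 0.22 × 0.001562 = 3.436×10⁻⁴ mol.
Mass: 3.436×10⁻⁴ × 356.5 = 0.1225 g = 120 mg.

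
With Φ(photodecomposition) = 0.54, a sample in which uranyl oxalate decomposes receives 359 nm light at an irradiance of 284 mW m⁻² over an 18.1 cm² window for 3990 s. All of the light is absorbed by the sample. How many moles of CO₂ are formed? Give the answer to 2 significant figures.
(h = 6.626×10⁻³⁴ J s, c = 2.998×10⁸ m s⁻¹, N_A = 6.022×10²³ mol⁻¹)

3.3×10⁻⁶ mol

Photon energy at 359 nm: hc/λ = (6.626×10⁻³⁴)(2.998×10⁸)/(359×10⁻⁹) = 5.533×10⁻¹⁹ J.
Energy delivered: (284 mW m⁻²)(18.1×10⁻⁴ m²)(3990 s) = 2.051 J.
Photons incident: 2.051 / 5.533×10⁻¹⁹ = 3.707×10¹⁸, i.e. 3.707×10¹⁸/6.022×10²³ = 6.156×10⁻⁶ mol.
Product: Φ × n_abs = 0.54 × 6.156×10⁻⁶ = 3.324×10⁻⁶ mol.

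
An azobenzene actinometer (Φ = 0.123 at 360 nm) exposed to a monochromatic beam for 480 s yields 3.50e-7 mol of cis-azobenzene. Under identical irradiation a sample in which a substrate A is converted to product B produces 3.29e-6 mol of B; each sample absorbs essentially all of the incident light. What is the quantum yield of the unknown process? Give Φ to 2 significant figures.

Photons absorbed by the actinometer: 3.50e-7 / 0.123 = 2.846e-6 mol.
Φ(unknown) = 3.29e-6 / 2.846e-6 = 1.2.

Φ = 1.2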